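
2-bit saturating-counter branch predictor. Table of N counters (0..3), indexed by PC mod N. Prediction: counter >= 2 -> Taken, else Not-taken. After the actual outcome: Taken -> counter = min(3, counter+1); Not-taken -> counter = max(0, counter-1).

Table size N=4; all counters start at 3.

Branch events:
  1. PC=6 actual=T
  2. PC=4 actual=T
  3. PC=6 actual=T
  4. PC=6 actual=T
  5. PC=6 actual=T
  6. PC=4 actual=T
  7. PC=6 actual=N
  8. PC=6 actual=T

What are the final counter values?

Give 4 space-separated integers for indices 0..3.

Ev 1: PC=6 idx=2 pred=T actual=T -> ctr[2]=3
Ev 2: PC=4 idx=0 pred=T actual=T -> ctr[0]=3
Ev 3: PC=6 idx=2 pred=T actual=T -> ctr[2]=3
Ev 4: PC=6 idx=2 pred=T actual=T -> ctr[2]=3
Ev 5: PC=6 idx=2 pred=T actual=T -> ctr[2]=3
Ev 6: PC=4 idx=0 pred=T actual=T -> ctr[0]=3
Ev 7: PC=6 idx=2 pred=T actual=N -> ctr[2]=2
Ev 8: PC=6 idx=2 pred=T actual=T -> ctr[2]=3

Answer: 3 3 3 3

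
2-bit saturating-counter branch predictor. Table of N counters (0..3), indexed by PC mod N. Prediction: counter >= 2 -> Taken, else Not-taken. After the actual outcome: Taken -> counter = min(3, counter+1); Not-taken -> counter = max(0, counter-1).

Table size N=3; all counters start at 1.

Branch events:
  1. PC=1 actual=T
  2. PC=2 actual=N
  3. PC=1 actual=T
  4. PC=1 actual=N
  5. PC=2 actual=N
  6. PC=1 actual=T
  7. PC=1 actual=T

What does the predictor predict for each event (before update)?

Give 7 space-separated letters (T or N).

Answer: N N T T N T T

Derivation:
Ev 1: PC=1 idx=1 pred=N actual=T -> ctr[1]=2
Ev 2: PC=2 idx=2 pred=N actual=N -> ctr[2]=0
Ev 3: PC=1 idx=1 pred=T actual=T -> ctr[1]=3
Ev 4: PC=1 idx=1 pred=T actual=N -> ctr[1]=2
Ev 5: PC=2 idx=2 pred=N actual=N -> ctr[2]=0
Ev 6: PC=1 idx=1 pred=T actual=T -> ctr[1]=3
Ev 7: PC=1 idx=1 pred=T actual=T -> ctr[1]=3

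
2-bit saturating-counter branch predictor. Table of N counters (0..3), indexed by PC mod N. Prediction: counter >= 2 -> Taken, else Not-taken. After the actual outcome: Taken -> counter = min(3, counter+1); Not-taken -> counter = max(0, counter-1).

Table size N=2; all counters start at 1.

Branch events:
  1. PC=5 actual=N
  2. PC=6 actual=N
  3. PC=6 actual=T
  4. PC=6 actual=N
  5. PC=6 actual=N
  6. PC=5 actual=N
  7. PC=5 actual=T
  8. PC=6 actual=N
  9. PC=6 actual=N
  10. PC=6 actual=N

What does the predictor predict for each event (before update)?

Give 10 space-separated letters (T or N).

Answer: N N N N N N N N N N

Derivation:
Ev 1: PC=5 idx=1 pred=N actual=N -> ctr[1]=0
Ev 2: PC=6 idx=0 pred=N actual=N -> ctr[0]=0
Ev 3: PC=6 idx=0 pred=N actual=T -> ctr[0]=1
Ev 4: PC=6 idx=0 pred=N actual=N -> ctr[0]=0
Ev 5: PC=6 idx=0 pred=N actual=N -> ctr[0]=0
Ev 6: PC=5 idx=1 pred=N actual=N -> ctr[1]=0
Ev 7: PC=5 idx=1 pred=N actual=T -> ctr[1]=1
Ev 8: PC=6 idx=0 pred=N actual=N -> ctr[0]=0
Ev 9: PC=6 idx=0 pred=N actual=N -> ctr[0]=0
Ev 10: PC=6 idx=0 pred=N actual=N -> ctr[0]=0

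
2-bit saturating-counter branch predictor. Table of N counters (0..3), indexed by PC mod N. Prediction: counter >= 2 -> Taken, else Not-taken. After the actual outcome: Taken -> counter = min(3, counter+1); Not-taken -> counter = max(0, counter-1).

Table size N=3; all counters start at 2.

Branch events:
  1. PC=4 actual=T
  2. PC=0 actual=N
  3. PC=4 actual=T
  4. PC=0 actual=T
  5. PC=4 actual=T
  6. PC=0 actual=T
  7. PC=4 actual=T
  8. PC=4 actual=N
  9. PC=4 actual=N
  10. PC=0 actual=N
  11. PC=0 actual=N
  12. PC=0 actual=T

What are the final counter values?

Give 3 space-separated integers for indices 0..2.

Answer: 2 1 2

Derivation:
Ev 1: PC=4 idx=1 pred=T actual=T -> ctr[1]=3
Ev 2: PC=0 idx=0 pred=T actual=N -> ctr[0]=1
Ev 3: PC=4 idx=1 pred=T actual=T -> ctr[1]=3
Ev 4: PC=0 idx=0 pred=N actual=T -> ctr[0]=2
Ev 5: PC=4 idx=1 pred=T actual=T -> ctr[1]=3
Ev 6: PC=0 idx=0 pred=T actual=T -> ctr[0]=3
Ev 7: PC=4 idx=1 pred=T actual=T -> ctr[1]=3
Ev 8: PC=4 idx=1 pred=T actual=N -> ctr[1]=2
Ev 9: PC=4 idx=1 pred=T actual=N -> ctr[1]=1
Ev 10: PC=0 idx=0 pred=T actual=N -> ctr[0]=2
Ev 11: PC=0 idx=0 pred=T actual=N -> ctr[0]=1
Ev 12: PC=0 idx=0 pred=N actual=T -> ctr[0]=2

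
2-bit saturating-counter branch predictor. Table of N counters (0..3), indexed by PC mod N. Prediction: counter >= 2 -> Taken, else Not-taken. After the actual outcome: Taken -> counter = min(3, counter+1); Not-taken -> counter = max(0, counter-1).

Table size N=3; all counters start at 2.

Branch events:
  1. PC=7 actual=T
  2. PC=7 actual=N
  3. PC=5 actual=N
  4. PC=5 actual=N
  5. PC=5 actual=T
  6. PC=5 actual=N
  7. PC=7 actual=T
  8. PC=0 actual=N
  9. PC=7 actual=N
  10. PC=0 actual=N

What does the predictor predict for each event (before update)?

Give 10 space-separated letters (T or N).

Answer: T T T N N N T T T N

Derivation:
Ev 1: PC=7 idx=1 pred=T actual=T -> ctr[1]=3
Ev 2: PC=7 idx=1 pred=T actual=N -> ctr[1]=2
Ev 3: PC=5 idx=2 pred=T actual=N -> ctr[2]=1
Ev 4: PC=5 idx=2 pred=N actual=N -> ctr[2]=0
Ev 5: PC=5 idx=2 pred=N actual=T -> ctr[2]=1
Ev 6: PC=5 idx=2 pred=N actual=N -> ctr[2]=0
Ev 7: PC=7 idx=1 pred=T actual=T -> ctr[1]=3
Ev 8: PC=0 idx=0 pred=T actual=N -> ctr[0]=1
Ev 9: PC=7 idx=1 pred=T actual=N -> ctr[1]=2
Ev 10: PC=0 idx=0 pred=N actual=N -> ctr[0]=0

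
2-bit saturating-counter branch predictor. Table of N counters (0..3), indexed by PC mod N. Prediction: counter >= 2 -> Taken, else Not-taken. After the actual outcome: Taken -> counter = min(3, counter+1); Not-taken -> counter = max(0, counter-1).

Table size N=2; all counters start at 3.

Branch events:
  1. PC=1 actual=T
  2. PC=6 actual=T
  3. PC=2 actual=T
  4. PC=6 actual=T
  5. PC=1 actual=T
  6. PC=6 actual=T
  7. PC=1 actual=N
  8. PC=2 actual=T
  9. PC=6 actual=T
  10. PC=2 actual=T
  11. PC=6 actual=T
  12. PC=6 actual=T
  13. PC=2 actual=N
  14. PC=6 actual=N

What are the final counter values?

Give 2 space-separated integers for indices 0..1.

Answer: 1 2

Derivation:
Ev 1: PC=1 idx=1 pred=T actual=T -> ctr[1]=3
Ev 2: PC=6 idx=0 pred=T actual=T -> ctr[0]=3
Ev 3: PC=2 idx=0 pred=T actual=T -> ctr[0]=3
Ev 4: PC=6 idx=0 pred=T actual=T -> ctr[0]=3
Ev 5: PC=1 idx=1 pred=T actual=T -> ctr[1]=3
Ev 6: PC=6 idx=0 pred=T actual=T -> ctr[0]=3
Ev 7: PC=1 idx=1 pred=T actual=N -> ctr[1]=2
Ev 8: PC=2 idx=0 pred=T actual=T -> ctr[0]=3
Ev 9: PC=6 idx=0 pred=T actual=T -> ctr[0]=3
Ev 10: PC=2 idx=0 pred=T actual=T -> ctr[0]=3
Ev 11: PC=6 idx=0 pred=T actual=T -> ctr[0]=3
Ev 12: PC=6 idx=0 pred=T actual=T -> ctr[0]=3
Ev 13: PC=2 idx=0 pred=T actual=N -> ctr[0]=2
Ev 14: PC=6 idx=0 pred=T actual=N -> ctr[0]=1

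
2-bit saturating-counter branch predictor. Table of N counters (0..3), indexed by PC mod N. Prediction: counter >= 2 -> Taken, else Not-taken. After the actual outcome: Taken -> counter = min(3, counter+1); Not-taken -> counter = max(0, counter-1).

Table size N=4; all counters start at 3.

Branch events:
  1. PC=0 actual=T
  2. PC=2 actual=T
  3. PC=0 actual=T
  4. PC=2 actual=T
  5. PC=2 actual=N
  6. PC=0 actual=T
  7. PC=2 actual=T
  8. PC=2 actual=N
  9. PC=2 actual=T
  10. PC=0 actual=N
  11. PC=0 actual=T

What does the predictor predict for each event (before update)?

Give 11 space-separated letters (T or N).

Answer: T T T T T T T T T T T

Derivation:
Ev 1: PC=0 idx=0 pred=T actual=T -> ctr[0]=3
Ev 2: PC=2 idx=2 pred=T actual=T -> ctr[2]=3
Ev 3: PC=0 idx=0 pred=T actual=T -> ctr[0]=3
Ev 4: PC=2 idx=2 pred=T actual=T -> ctr[2]=3
Ev 5: PC=2 idx=2 pred=T actual=N -> ctr[2]=2
Ev 6: PC=0 idx=0 pred=T actual=T -> ctr[0]=3
Ev 7: PC=2 idx=2 pred=T actual=T -> ctr[2]=3
Ev 8: PC=2 idx=2 pred=T actual=N -> ctr[2]=2
Ev 9: PC=2 idx=2 pred=T actual=T -> ctr[2]=3
Ev 10: PC=0 idx=0 pred=T actual=N -> ctr[0]=2
Ev 11: PC=0 idx=0 pred=T actual=T -> ctr[0]=3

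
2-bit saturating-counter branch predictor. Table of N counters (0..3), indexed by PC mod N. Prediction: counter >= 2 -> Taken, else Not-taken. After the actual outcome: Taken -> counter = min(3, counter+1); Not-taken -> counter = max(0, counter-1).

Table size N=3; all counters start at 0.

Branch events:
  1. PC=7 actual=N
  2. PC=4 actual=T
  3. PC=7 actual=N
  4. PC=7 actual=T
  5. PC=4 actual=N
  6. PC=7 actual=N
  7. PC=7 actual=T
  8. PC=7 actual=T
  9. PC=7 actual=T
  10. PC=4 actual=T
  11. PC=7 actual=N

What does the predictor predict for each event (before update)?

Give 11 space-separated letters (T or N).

Ev 1: PC=7 idx=1 pred=N actual=N -> ctr[1]=0
Ev 2: PC=4 idx=1 pred=N actual=T -> ctr[1]=1
Ev 3: PC=7 idx=1 pred=N actual=N -> ctr[1]=0
Ev 4: PC=7 idx=1 pred=N actual=T -> ctr[1]=1
Ev 5: PC=4 idx=1 pred=N actual=N -> ctr[1]=0
Ev 6: PC=7 idx=1 pred=N actual=N -> ctr[1]=0
Ev 7: PC=7 idx=1 pred=N actual=T -> ctr[1]=1
Ev 8: PC=7 idx=1 pred=N actual=T -> ctr[1]=2
Ev 9: PC=7 idx=1 pred=T actual=T -> ctr[1]=3
Ev 10: PC=4 idx=1 pred=T actual=T -> ctr[1]=3
Ev 11: PC=7 idx=1 pred=T actual=N -> ctr[1]=2

Answer: N N N N N N N N T T T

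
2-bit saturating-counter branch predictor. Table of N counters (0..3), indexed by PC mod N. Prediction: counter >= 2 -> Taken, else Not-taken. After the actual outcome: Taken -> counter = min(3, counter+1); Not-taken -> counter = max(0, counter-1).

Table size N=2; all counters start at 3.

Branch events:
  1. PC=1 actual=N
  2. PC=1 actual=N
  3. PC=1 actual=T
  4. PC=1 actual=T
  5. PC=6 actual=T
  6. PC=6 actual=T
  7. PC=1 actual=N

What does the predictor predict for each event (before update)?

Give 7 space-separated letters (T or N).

Answer: T T N T T T T

Derivation:
Ev 1: PC=1 idx=1 pred=T actual=N -> ctr[1]=2
Ev 2: PC=1 idx=1 pred=T actual=N -> ctr[1]=1
Ev 3: PC=1 idx=1 pred=N actual=T -> ctr[1]=2
Ev 4: PC=1 idx=1 pred=T actual=T -> ctr[1]=3
Ev 5: PC=6 idx=0 pred=T actual=T -> ctr[0]=3
Ev 6: PC=6 idx=0 pred=T actual=T -> ctr[0]=3
Ev 7: PC=1 idx=1 pred=T actual=N -> ctr[1]=2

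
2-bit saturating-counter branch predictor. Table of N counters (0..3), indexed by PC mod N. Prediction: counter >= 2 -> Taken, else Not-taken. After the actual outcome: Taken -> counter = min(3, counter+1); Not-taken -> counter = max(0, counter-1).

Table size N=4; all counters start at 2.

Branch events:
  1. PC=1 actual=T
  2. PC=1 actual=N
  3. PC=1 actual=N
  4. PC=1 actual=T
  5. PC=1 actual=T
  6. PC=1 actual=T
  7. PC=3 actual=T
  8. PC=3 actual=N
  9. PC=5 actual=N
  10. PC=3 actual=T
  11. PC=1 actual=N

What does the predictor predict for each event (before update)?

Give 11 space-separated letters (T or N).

Ev 1: PC=1 idx=1 pred=T actual=T -> ctr[1]=3
Ev 2: PC=1 idx=1 pred=T actual=N -> ctr[1]=2
Ev 3: PC=1 idx=1 pred=T actual=N -> ctr[1]=1
Ev 4: PC=1 idx=1 pred=N actual=T -> ctr[1]=2
Ev 5: PC=1 idx=1 pred=T actual=T -> ctr[1]=3
Ev 6: PC=1 idx=1 pred=T actual=T -> ctr[1]=3
Ev 7: PC=3 idx=3 pred=T actual=T -> ctr[3]=3
Ev 8: PC=3 idx=3 pred=T actual=N -> ctr[3]=2
Ev 9: PC=5 idx=1 pred=T actual=N -> ctr[1]=2
Ev 10: PC=3 idx=3 pred=T actual=T -> ctr[3]=3
Ev 11: PC=1 idx=1 pred=T actual=N -> ctr[1]=1

Answer: T T T N T T T T T T T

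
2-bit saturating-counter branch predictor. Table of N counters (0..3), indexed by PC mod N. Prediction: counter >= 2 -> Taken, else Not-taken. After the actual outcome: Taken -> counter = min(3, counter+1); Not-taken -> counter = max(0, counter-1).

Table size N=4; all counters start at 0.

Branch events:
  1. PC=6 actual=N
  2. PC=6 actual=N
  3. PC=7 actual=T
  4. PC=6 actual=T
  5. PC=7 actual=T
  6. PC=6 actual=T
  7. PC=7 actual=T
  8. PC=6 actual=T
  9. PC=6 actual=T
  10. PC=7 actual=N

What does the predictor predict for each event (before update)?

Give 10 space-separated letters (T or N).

Answer: N N N N N N T T T T

Derivation:
Ev 1: PC=6 idx=2 pred=N actual=N -> ctr[2]=0
Ev 2: PC=6 idx=2 pred=N actual=N -> ctr[2]=0
Ev 3: PC=7 idx=3 pred=N actual=T -> ctr[3]=1
Ev 4: PC=6 idx=2 pred=N actual=T -> ctr[2]=1
Ev 5: PC=7 idx=3 pred=N actual=T -> ctr[3]=2
Ev 6: PC=6 idx=2 pred=N actual=T -> ctr[2]=2
Ev 7: PC=7 idx=3 pred=T actual=T -> ctr[3]=3
Ev 8: PC=6 idx=2 pred=T actual=T -> ctr[2]=3
Ev 9: PC=6 idx=2 pred=T actual=T -> ctr[2]=3
Ev 10: PC=7 idx=3 pred=T actual=N -> ctr[3]=2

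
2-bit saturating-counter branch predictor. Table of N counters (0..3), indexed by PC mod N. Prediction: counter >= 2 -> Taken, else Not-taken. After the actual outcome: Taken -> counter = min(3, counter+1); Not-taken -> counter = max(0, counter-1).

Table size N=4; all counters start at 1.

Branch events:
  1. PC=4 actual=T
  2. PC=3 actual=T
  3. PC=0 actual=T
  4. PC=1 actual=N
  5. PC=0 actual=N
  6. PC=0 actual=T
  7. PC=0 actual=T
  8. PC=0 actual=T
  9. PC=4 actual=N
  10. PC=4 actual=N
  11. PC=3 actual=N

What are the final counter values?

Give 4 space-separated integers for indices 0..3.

Ev 1: PC=4 idx=0 pred=N actual=T -> ctr[0]=2
Ev 2: PC=3 idx=3 pred=N actual=T -> ctr[3]=2
Ev 3: PC=0 idx=0 pred=T actual=T -> ctr[0]=3
Ev 4: PC=1 idx=1 pred=N actual=N -> ctr[1]=0
Ev 5: PC=0 idx=0 pred=T actual=N -> ctr[0]=2
Ev 6: PC=0 idx=0 pred=T actual=T -> ctr[0]=3
Ev 7: PC=0 idx=0 pred=T actual=T -> ctr[0]=3
Ev 8: PC=0 idx=0 pred=T actual=T -> ctr[0]=3
Ev 9: PC=4 idx=0 pred=T actual=N -> ctr[0]=2
Ev 10: PC=4 idx=0 pred=T actual=N -> ctr[0]=1
Ev 11: PC=3 idx=3 pred=T actual=N -> ctr[3]=1

Answer: 1 0 1 1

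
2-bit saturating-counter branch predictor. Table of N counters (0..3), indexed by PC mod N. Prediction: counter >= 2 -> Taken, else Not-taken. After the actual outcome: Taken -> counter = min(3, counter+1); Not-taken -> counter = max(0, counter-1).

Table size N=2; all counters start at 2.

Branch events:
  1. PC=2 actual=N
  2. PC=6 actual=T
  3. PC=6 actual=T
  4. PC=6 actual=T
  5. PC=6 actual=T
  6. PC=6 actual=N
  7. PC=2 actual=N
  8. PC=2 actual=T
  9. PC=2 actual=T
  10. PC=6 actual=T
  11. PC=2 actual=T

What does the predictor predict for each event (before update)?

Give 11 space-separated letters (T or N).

Ev 1: PC=2 idx=0 pred=T actual=N -> ctr[0]=1
Ev 2: PC=6 idx=0 pred=N actual=T -> ctr[0]=2
Ev 3: PC=6 idx=0 pred=T actual=T -> ctr[0]=3
Ev 4: PC=6 idx=0 pred=T actual=T -> ctr[0]=3
Ev 5: PC=6 idx=0 pred=T actual=T -> ctr[0]=3
Ev 6: PC=6 idx=0 pred=T actual=N -> ctr[0]=2
Ev 7: PC=2 idx=0 pred=T actual=N -> ctr[0]=1
Ev 8: PC=2 idx=0 pred=N actual=T -> ctr[0]=2
Ev 9: PC=2 idx=0 pred=T actual=T -> ctr[0]=3
Ev 10: PC=6 idx=0 pred=T actual=T -> ctr[0]=3
Ev 11: PC=2 idx=0 pred=T actual=T -> ctr[0]=3

Answer: T N T T T T T N T T T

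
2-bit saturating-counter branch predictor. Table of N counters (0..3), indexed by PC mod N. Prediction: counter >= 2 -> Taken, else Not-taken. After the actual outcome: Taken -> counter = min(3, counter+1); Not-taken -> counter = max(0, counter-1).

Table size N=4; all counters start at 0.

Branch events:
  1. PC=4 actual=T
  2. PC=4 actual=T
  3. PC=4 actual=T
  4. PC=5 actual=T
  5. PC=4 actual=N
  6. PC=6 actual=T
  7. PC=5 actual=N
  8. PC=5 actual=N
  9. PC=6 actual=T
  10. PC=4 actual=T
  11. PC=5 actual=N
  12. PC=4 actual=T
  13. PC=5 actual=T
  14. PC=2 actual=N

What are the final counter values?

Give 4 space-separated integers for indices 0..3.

Answer: 3 1 1 0

Derivation:
Ev 1: PC=4 idx=0 pred=N actual=T -> ctr[0]=1
Ev 2: PC=4 idx=0 pred=N actual=T -> ctr[0]=2
Ev 3: PC=4 idx=0 pred=T actual=T -> ctr[0]=3
Ev 4: PC=5 idx=1 pred=N actual=T -> ctr[1]=1
Ev 5: PC=4 idx=0 pred=T actual=N -> ctr[0]=2
Ev 6: PC=6 idx=2 pred=N actual=T -> ctr[2]=1
Ev 7: PC=5 idx=1 pred=N actual=N -> ctr[1]=0
Ev 8: PC=5 idx=1 pred=N actual=N -> ctr[1]=0
Ev 9: PC=6 idx=2 pred=N actual=T -> ctr[2]=2
Ev 10: PC=4 idx=0 pred=T actual=T -> ctr[0]=3
Ev 11: PC=5 idx=1 pred=N actual=N -> ctr[1]=0
Ev 12: PC=4 idx=0 pred=T actual=T -> ctr[0]=3
Ev 13: PC=5 idx=1 pred=N actual=T -> ctr[1]=1
Ev 14: PC=2 idx=2 pred=T actual=N -> ctr[2]=1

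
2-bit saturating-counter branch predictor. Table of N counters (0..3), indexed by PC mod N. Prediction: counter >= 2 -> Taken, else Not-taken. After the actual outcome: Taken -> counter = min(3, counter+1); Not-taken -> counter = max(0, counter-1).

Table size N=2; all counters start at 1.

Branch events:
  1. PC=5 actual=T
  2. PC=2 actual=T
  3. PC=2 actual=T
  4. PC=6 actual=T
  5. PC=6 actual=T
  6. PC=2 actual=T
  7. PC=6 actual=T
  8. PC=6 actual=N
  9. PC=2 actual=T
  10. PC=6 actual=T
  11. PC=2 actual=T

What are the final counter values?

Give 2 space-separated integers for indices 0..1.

Ev 1: PC=5 idx=1 pred=N actual=T -> ctr[1]=2
Ev 2: PC=2 idx=0 pred=N actual=T -> ctr[0]=2
Ev 3: PC=2 idx=0 pred=T actual=T -> ctr[0]=3
Ev 4: PC=6 idx=0 pred=T actual=T -> ctr[0]=3
Ev 5: PC=6 idx=0 pred=T actual=T -> ctr[0]=3
Ev 6: PC=2 idx=0 pred=T actual=T -> ctr[0]=3
Ev 7: PC=6 idx=0 pred=T actual=T -> ctr[0]=3
Ev 8: PC=6 idx=0 pred=T actual=N -> ctr[0]=2
Ev 9: PC=2 idx=0 pred=T actual=T -> ctr[0]=3
Ev 10: PC=6 idx=0 pred=T actual=T -> ctr[0]=3
Ev 11: PC=2 idx=0 pred=T actual=T -> ctr[0]=3

Answer: 3 2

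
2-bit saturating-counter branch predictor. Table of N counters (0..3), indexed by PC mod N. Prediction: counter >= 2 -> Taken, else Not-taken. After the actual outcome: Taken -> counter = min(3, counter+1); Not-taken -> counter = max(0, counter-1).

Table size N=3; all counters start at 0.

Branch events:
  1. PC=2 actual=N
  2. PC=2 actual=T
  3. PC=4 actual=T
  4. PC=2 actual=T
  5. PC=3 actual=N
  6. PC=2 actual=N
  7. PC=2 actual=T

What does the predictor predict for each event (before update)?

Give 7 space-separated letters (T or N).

Answer: N N N N N T N

Derivation:
Ev 1: PC=2 idx=2 pred=N actual=N -> ctr[2]=0
Ev 2: PC=2 idx=2 pred=N actual=T -> ctr[2]=1
Ev 3: PC=4 idx=1 pred=N actual=T -> ctr[1]=1
Ev 4: PC=2 idx=2 pred=N actual=T -> ctr[2]=2
Ev 5: PC=3 idx=0 pred=N actual=N -> ctr[0]=0
Ev 6: PC=2 idx=2 pred=T actual=N -> ctr[2]=1
Ev 7: PC=2 idx=2 pred=N actual=T -> ctr[2]=2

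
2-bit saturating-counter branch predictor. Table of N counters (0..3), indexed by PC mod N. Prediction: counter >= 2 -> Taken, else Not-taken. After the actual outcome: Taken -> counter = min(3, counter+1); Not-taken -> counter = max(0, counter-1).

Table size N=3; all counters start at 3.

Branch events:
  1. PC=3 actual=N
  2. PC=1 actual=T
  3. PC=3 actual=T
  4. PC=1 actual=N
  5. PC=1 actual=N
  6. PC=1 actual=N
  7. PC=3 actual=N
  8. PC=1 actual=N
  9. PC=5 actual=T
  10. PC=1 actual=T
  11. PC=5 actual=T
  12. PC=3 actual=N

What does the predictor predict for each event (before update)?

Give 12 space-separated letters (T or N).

Answer: T T T T T N T N T N T T

Derivation:
Ev 1: PC=3 idx=0 pred=T actual=N -> ctr[0]=2
Ev 2: PC=1 idx=1 pred=T actual=T -> ctr[1]=3
Ev 3: PC=3 idx=0 pred=T actual=T -> ctr[0]=3
Ev 4: PC=1 idx=1 pred=T actual=N -> ctr[1]=2
Ev 5: PC=1 idx=1 pred=T actual=N -> ctr[1]=1
Ev 6: PC=1 idx=1 pred=N actual=N -> ctr[1]=0
Ev 7: PC=3 idx=0 pred=T actual=N -> ctr[0]=2
Ev 8: PC=1 idx=1 pred=N actual=N -> ctr[1]=0
Ev 9: PC=5 idx=2 pred=T actual=T -> ctr[2]=3
Ev 10: PC=1 idx=1 pred=N actual=T -> ctr[1]=1
Ev 11: PC=5 idx=2 pred=T actual=T -> ctr[2]=3
Ev 12: PC=3 idx=0 pred=T actual=N -> ctr[0]=1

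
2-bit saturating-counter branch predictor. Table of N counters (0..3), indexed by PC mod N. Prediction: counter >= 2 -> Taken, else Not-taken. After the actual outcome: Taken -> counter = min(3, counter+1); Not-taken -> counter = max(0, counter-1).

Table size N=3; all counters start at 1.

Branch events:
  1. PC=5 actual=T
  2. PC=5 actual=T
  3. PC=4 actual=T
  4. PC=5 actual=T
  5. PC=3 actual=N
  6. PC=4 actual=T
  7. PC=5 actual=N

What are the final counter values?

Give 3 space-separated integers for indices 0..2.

Ev 1: PC=5 idx=2 pred=N actual=T -> ctr[2]=2
Ev 2: PC=5 idx=2 pred=T actual=T -> ctr[2]=3
Ev 3: PC=4 idx=1 pred=N actual=T -> ctr[1]=2
Ev 4: PC=5 idx=2 pred=T actual=T -> ctr[2]=3
Ev 5: PC=3 idx=0 pred=N actual=N -> ctr[0]=0
Ev 6: PC=4 idx=1 pred=T actual=T -> ctr[1]=3
Ev 7: PC=5 idx=2 pred=T actual=N -> ctr[2]=2

Answer: 0 3 2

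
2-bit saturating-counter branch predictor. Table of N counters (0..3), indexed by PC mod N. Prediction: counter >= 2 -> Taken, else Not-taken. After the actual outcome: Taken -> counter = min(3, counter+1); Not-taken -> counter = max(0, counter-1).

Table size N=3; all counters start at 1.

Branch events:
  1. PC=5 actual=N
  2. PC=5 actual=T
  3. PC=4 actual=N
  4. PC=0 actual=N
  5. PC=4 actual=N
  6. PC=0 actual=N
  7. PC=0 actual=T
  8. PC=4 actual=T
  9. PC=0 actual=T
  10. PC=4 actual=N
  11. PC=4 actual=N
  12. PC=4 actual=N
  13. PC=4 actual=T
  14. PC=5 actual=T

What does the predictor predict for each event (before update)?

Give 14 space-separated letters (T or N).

Ev 1: PC=5 idx=2 pred=N actual=N -> ctr[2]=0
Ev 2: PC=5 idx=2 pred=N actual=T -> ctr[2]=1
Ev 3: PC=4 idx=1 pred=N actual=N -> ctr[1]=0
Ev 4: PC=0 idx=0 pred=N actual=N -> ctr[0]=0
Ev 5: PC=4 idx=1 pred=N actual=N -> ctr[1]=0
Ev 6: PC=0 idx=0 pred=N actual=N -> ctr[0]=0
Ev 7: PC=0 idx=0 pred=N actual=T -> ctr[0]=1
Ev 8: PC=4 idx=1 pred=N actual=T -> ctr[1]=1
Ev 9: PC=0 idx=0 pred=N actual=T -> ctr[0]=2
Ev 10: PC=4 idx=1 pred=N actual=N -> ctr[1]=0
Ev 11: PC=4 idx=1 pred=N actual=N -> ctr[1]=0
Ev 12: PC=4 idx=1 pred=N actual=N -> ctr[1]=0
Ev 13: PC=4 idx=1 pred=N actual=T -> ctr[1]=1
Ev 14: PC=5 idx=2 pred=N actual=T -> ctr[2]=2

Answer: N N N N N N N N N N N N N N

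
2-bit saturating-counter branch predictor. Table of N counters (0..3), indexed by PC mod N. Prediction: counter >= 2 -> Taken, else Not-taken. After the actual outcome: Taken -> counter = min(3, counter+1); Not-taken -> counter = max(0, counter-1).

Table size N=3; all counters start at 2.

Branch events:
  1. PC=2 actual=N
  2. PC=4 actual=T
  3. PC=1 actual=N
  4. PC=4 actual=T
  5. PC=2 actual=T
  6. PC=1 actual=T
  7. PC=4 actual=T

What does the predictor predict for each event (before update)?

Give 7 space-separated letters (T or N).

Ev 1: PC=2 idx=2 pred=T actual=N -> ctr[2]=1
Ev 2: PC=4 idx=1 pred=T actual=T -> ctr[1]=3
Ev 3: PC=1 idx=1 pred=T actual=N -> ctr[1]=2
Ev 4: PC=4 idx=1 pred=T actual=T -> ctr[1]=3
Ev 5: PC=2 idx=2 pred=N actual=T -> ctr[2]=2
Ev 6: PC=1 idx=1 pred=T actual=T -> ctr[1]=3
Ev 7: PC=4 idx=1 pred=T actual=T -> ctr[1]=3

Answer: T T T T N T T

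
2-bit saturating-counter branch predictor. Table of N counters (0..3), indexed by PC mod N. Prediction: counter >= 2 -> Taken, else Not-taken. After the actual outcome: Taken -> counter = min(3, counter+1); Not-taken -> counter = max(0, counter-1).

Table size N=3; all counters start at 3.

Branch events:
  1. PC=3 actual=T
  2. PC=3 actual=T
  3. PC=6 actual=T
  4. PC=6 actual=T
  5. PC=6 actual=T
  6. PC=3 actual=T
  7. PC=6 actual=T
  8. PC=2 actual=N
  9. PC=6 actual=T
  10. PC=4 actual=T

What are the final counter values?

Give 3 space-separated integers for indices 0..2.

Ev 1: PC=3 idx=0 pred=T actual=T -> ctr[0]=3
Ev 2: PC=3 idx=0 pred=T actual=T -> ctr[0]=3
Ev 3: PC=6 idx=0 pred=T actual=T -> ctr[0]=3
Ev 4: PC=6 idx=0 pred=T actual=T -> ctr[0]=3
Ev 5: PC=6 idx=0 pred=T actual=T -> ctr[0]=3
Ev 6: PC=3 idx=0 pred=T actual=T -> ctr[0]=3
Ev 7: PC=6 idx=0 pred=T actual=T -> ctr[0]=3
Ev 8: PC=2 idx=2 pred=T actual=N -> ctr[2]=2
Ev 9: PC=6 idx=0 pred=T actual=T -> ctr[0]=3
Ev 10: PC=4 idx=1 pred=T actual=T -> ctr[1]=3

Answer: 3 3 2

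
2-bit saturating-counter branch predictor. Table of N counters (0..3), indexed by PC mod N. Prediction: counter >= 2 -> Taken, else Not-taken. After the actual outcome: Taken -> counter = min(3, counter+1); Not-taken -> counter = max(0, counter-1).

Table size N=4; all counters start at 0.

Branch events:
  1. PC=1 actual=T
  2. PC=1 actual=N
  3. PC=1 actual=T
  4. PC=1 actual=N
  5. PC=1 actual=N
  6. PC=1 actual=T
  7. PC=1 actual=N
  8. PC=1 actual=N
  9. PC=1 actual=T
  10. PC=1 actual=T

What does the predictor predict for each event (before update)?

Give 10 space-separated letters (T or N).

Answer: N N N N N N N N N N

Derivation:
Ev 1: PC=1 idx=1 pred=N actual=T -> ctr[1]=1
Ev 2: PC=1 idx=1 pred=N actual=N -> ctr[1]=0
Ev 3: PC=1 idx=1 pred=N actual=T -> ctr[1]=1
Ev 4: PC=1 idx=1 pred=N actual=N -> ctr[1]=0
Ev 5: PC=1 idx=1 pred=N actual=N -> ctr[1]=0
Ev 6: PC=1 idx=1 pred=N actual=T -> ctr[1]=1
Ev 7: PC=1 idx=1 pred=N actual=N -> ctr[1]=0
Ev 8: PC=1 idx=1 pred=N actual=N -> ctr[1]=0
Ev 9: PC=1 idx=1 pred=N actual=T -> ctr[1]=1
Ev 10: PC=1 idx=1 pred=N actual=T -> ctr[1]=2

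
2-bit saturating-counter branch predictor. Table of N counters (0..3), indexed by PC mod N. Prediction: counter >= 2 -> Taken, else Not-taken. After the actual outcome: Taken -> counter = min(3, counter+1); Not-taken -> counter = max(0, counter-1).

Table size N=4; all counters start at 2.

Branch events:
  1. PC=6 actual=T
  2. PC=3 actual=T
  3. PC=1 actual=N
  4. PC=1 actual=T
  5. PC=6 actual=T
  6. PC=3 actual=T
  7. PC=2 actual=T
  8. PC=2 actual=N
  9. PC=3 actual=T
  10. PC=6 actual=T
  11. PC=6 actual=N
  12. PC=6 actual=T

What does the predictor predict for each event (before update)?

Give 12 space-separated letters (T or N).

Answer: T T T N T T T T T T T T

Derivation:
Ev 1: PC=6 idx=2 pred=T actual=T -> ctr[2]=3
Ev 2: PC=3 idx=3 pred=T actual=T -> ctr[3]=3
Ev 3: PC=1 idx=1 pred=T actual=N -> ctr[1]=1
Ev 4: PC=1 idx=1 pred=N actual=T -> ctr[1]=2
Ev 5: PC=6 idx=2 pred=T actual=T -> ctr[2]=3
Ev 6: PC=3 idx=3 pred=T actual=T -> ctr[3]=3
Ev 7: PC=2 idx=2 pred=T actual=T -> ctr[2]=3
Ev 8: PC=2 idx=2 pred=T actual=N -> ctr[2]=2
Ev 9: PC=3 idx=3 pred=T actual=T -> ctr[3]=3
Ev 10: PC=6 idx=2 pred=T actual=T -> ctr[2]=3
Ev 11: PC=6 idx=2 pred=T actual=N -> ctr[2]=2
Ev 12: PC=6 idx=2 pred=T actual=T -> ctr[2]=3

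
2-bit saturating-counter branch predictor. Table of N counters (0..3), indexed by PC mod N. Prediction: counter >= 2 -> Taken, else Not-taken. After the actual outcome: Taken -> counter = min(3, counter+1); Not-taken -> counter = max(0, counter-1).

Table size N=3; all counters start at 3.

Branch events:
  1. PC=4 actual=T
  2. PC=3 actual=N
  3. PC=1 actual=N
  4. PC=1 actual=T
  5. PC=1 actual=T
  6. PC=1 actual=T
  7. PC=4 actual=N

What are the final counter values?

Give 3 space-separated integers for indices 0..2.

Ev 1: PC=4 idx=1 pred=T actual=T -> ctr[1]=3
Ev 2: PC=3 idx=0 pred=T actual=N -> ctr[0]=2
Ev 3: PC=1 idx=1 pred=T actual=N -> ctr[1]=2
Ev 4: PC=1 idx=1 pred=T actual=T -> ctr[1]=3
Ev 5: PC=1 idx=1 pred=T actual=T -> ctr[1]=3
Ev 6: PC=1 idx=1 pred=T actual=T -> ctr[1]=3
Ev 7: PC=4 idx=1 pred=T actual=N -> ctr[1]=2

Answer: 2 2 3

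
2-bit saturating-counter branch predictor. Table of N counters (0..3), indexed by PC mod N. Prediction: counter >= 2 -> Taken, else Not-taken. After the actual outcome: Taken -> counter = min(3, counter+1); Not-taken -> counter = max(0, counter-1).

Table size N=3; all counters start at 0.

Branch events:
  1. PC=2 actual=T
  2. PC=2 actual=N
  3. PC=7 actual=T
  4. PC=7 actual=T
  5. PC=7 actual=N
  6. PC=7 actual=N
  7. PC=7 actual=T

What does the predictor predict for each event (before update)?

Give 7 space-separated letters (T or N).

Ev 1: PC=2 idx=2 pred=N actual=T -> ctr[2]=1
Ev 2: PC=2 idx=2 pred=N actual=N -> ctr[2]=0
Ev 3: PC=7 idx=1 pred=N actual=T -> ctr[1]=1
Ev 4: PC=7 idx=1 pred=N actual=T -> ctr[1]=2
Ev 5: PC=7 idx=1 pred=T actual=N -> ctr[1]=1
Ev 6: PC=7 idx=1 pred=N actual=N -> ctr[1]=0
Ev 7: PC=7 idx=1 pred=N actual=T -> ctr[1]=1

Answer: N N N N T N N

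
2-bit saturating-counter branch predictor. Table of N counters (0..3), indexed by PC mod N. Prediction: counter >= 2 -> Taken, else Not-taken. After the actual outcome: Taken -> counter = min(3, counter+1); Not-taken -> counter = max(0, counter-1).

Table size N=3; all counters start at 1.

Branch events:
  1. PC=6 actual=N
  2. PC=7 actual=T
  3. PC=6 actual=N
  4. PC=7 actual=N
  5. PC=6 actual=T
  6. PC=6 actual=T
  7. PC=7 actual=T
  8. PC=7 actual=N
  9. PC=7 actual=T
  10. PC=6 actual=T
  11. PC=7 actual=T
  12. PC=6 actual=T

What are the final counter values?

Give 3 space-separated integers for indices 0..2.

Ev 1: PC=6 idx=0 pred=N actual=N -> ctr[0]=0
Ev 2: PC=7 idx=1 pred=N actual=T -> ctr[1]=2
Ev 3: PC=6 idx=0 pred=N actual=N -> ctr[0]=0
Ev 4: PC=7 idx=1 pred=T actual=N -> ctr[1]=1
Ev 5: PC=6 idx=0 pred=N actual=T -> ctr[0]=1
Ev 6: PC=6 idx=0 pred=N actual=T -> ctr[0]=2
Ev 7: PC=7 idx=1 pred=N actual=T -> ctr[1]=2
Ev 8: PC=7 idx=1 pred=T actual=N -> ctr[1]=1
Ev 9: PC=7 idx=1 pred=N actual=T -> ctr[1]=2
Ev 10: PC=6 idx=0 pred=T actual=T -> ctr[0]=3
Ev 11: PC=7 idx=1 pred=T actual=T -> ctr[1]=3
Ev 12: PC=6 idx=0 pred=T actual=T -> ctr[0]=3

Answer: 3 3 1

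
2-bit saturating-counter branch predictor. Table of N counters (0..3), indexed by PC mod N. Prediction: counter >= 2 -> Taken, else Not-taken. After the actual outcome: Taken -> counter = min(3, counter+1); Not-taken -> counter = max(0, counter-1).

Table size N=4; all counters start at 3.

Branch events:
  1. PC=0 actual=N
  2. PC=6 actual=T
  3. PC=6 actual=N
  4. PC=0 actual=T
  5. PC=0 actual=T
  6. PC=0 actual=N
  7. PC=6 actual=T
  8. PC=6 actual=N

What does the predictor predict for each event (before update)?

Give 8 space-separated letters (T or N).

Answer: T T T T T T T T

Derivation:
Ev 1: PC=0 idx=0 pred=T actual=N -> ctr[0]=2
Ev 2: PC=6 idx=2 pred=T actual=T -> ctr[2]=3
Ev 3: PC=6 idx=2 pred=T actual=N -> ctr[2]=2
Ev 4: PC=0 idx=0 pred=T actual=T -> ctr[0]=3
Ev 5: PC=0 idx=0 pred=T actual=T -> ctr[0]=3
Ev 6: PC=0 idx=0 pred=T actual=N -> ctr[0]=2
Ev 7: PC=6 idx=2 pred=T actual=T -> ctr[2]=3
Ev 8: PC=6 idx=2 pred=T actual=N -> ctr[2]=2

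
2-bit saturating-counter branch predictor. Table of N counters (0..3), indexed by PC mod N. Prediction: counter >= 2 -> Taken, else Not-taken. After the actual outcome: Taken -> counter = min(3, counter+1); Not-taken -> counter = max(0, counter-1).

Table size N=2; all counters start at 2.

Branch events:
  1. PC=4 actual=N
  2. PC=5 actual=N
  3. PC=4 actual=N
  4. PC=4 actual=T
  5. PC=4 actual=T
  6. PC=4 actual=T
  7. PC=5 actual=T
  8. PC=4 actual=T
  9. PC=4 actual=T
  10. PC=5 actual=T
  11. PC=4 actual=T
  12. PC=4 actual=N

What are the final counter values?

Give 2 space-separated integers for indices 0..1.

Ev 1: PC=4 idx=0 pred=T actual=N -> ctr[0]=1
Ev 2: PC=5 idx=1 pred=T actual=N -> ctr[1]=1
Ev 3: PC=4 idx=0 pred=N actual=N -> ctr[0]=0
Ev 4: PC=4 idx=0 pred=N actual=T -> ctr[0]=1
Ev 5: PC=4 idx=0 pred=N actual=T -> ctr[0]=2
Ev 6: PC=4 idx=0 pred=T actual=T -> ctr[0]=3
Ev 7: PC=5 idx=1 pred=N actual=T -> ctr[1]=2
Ev 8: PC=4 idx=0 pred=T actual=T -> ctr[0]=3
Ev 9: PC=4 idx=0 pred=T actual=T -> ctr[0]=3
Ev 10: PC=5 idx=1 pred=T actual=T -> ctr[1]=3
Ev 11: PC=4 idx=0 pred=T actual=T -> ctr[0]=3
Ev 12: PC=4 idx=0 pred=T actual=N -> ctr[0]=2

Answer: 2 3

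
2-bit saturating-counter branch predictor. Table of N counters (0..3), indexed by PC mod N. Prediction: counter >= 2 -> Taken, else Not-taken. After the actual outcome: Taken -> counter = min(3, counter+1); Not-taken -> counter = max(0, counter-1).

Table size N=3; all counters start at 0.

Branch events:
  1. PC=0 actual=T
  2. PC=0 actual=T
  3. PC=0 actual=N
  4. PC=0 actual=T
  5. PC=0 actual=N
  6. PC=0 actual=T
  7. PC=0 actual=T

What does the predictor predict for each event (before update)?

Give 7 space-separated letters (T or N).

Ev 1: PC=0 idx=0 pred=N actual=T -> ctr[0]=1
Ev 2: PC=0 idx=0 pred=N actual=T -> ctr[0]=2
Ev 3: PC=0 idx=0 pred=T actual=N -> ctr[0]=1
Ev 4: PC=0 idx=0 pred=N actual=T -> ctr[0]=2
Ev 5: PC=0 idx=0 pred=T actual=N -> ctr[0]=1
Ev 6: PC=0 idx=0 pred=N actual=T -> ctr[0]=2
Ev 7: PC=0 idx=0 pred=T actual=T -> ctr[0]=3

Answer: N N T N T N T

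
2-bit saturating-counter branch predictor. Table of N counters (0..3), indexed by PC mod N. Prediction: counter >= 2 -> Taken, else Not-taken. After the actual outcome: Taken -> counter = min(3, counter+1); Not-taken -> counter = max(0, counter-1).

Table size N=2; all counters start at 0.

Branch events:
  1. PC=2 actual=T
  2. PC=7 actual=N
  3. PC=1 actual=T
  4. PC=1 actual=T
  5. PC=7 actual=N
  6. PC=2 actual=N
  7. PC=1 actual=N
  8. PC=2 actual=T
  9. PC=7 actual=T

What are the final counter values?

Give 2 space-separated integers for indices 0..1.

Ev 1: PC=2 idx=0 pred=N actual=T -> ctr[0]=1
Ev 2: PC=7 idx=1 pred=N actual=N -> ctr[1]=0
Ev 3: PC=1 idx=1 pred=N actual=T -> ctr[1]=1
Ev 4: PC=1 idx=1 pred=N actual=T -> ctr[1]=2
Ev 5: PC=7 idx=1 pred=T actual=N -> ctr[1]=1
Ev 6: PC=2 idx=0 pred=N actual=N -> ctr[0]=0
Ev 7: PC=1 idx=1 pred=N actual=N -> ctr[1]=0
Ev 8: PC=2 idx=0 pred=N actual=T -> ctr[0]=1
Ev 9: PC=7 idx=1 pred=N actual=T -> ctr[1]=1

Answer: 1 1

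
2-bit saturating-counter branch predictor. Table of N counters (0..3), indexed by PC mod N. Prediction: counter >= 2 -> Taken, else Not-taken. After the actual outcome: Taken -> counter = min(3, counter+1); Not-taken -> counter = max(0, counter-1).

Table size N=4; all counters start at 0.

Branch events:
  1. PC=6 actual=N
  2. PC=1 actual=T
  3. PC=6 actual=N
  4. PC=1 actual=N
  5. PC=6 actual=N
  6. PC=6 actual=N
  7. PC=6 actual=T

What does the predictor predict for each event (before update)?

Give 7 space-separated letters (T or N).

Answer: N N N N N N N

Derivation:
Ev 1: PC=6 idx=2 pred=N actual=N -> ctr[2]=0
Ev 2: PC=1 idx=1 pred=N actual=T -> ctr[1]=1
Ev 3: PC=6 idx=2 pred=N actual=N -> ctr[2]=0
Ev 4: PC=1 idx=1 pred=N actual=N -> ctr[1]=0
Ev 5: PC=6 idx=2 pred=N actual=N -> ctr[2]=0
Ev 6: PC=6 idx=2 pred=N actual=N -> ctr[2]=0
Ev 7: PC=6 idx=2 pred=N actual=T -> ctr[2]=1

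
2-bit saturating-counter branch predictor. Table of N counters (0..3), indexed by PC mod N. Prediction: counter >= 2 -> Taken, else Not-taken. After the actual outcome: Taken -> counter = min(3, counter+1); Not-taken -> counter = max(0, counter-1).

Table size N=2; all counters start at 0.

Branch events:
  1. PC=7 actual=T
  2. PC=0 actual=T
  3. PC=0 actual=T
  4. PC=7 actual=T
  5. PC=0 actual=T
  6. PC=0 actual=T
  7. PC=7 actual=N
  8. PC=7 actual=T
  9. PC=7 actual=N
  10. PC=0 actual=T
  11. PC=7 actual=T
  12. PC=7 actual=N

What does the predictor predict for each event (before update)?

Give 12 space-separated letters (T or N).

Ev 1: PC=7 idx=1 pred=N actual=T -> ctr[1]=1
Ev 2: PC=0 idx=0 pred=N actual=T -> ctr[0]=1
Ev 3: PC=0 idx=0 pred=N actual=T -> ctr[0]=2
Ev 4: PC=7 idx=1 pred=N actual=T -> ctr[1]=2
Ev 5: PC=0 idx=0 pred=T actual=T -> ctr[0]=3
Ev 6: PC=0 idx=0 pred=T actual=T -> ctr[0]=3
Ev 7: PC=7 idx=1 pred=T actual=N -> ctr[1]=1
Ev 8: PC=7 idx=1 pred=N actual=T -> ctr[1]=2
Ev 9: PC=7 idx=1 pred=T actual=N -> ctr[1]=1
Ev 10: PC=0 idx=0 pred=T actual=T -> ctr[0]=3
Ev 11: PC=7 idx=1 pred=N actual=T -> ctr[1]=2
Ev 12: PC=7 idx=1 pred=T actual=N -> ctr[1]=1

Answer: N N N N T T T N T T N T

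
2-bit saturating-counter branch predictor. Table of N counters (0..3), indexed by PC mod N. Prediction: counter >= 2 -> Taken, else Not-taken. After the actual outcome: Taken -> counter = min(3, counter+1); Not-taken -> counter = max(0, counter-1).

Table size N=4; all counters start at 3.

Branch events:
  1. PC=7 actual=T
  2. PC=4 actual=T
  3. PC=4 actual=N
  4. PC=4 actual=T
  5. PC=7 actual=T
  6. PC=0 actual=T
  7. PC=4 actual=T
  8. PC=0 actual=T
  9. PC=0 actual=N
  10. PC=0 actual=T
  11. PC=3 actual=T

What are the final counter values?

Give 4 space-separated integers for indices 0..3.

Ev 1: PC=7 idx=3 pred=T actual=T -> ctr[3]=3
Ev 2: PC=4 idx=0 pred=T actual=T -> ctr[0]=3
Ev 3: PC=4 idx=0 pred=T actual=N -> ctr[0]=2
Ev 4: PC=4 idx=0 pred=T actual=T -> ctr[0]=3
Ev 5: PC=7 idx=3 pred=T actual=T -> ctr[3]=3
Ev 6: PC=0 idx=0 pred=T actual=T -> ctr[0]=3
Ev 7: PC=4 idx=0 pred=T actual=T -> ctr[0]=3
Ev 8: PC=0 idx=0 pred=T actual=T -> ctr[0]=3
Ev 9: PC=0 idx=0 pred=T actual=N -> ctr[0]=2
Ev 10: PC=0 idx=0 pred=T actual=T -> ctr[0]=3
Ev 11: PC=3 idx=3 pred=T actual=T -> ctr[3]=3

Answer: 3 3 3 3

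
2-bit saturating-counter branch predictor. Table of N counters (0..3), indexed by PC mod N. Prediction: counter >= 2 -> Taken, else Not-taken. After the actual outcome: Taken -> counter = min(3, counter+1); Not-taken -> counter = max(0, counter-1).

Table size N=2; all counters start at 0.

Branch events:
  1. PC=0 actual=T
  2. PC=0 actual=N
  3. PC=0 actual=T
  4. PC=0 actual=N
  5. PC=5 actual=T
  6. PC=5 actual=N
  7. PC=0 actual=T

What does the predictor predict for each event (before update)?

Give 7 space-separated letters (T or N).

Ev 1: PC=0 idx=0 pred=N actual=T -> ctr[0]=1
Ev 2: PC=0 idx=0 pred=N actual=N -> ctr[0]=0
Ev 3: PC=0 idx=0 pred=N actual=T -> ctr[0]=1
Ev 4: PC=0 idx=0 pred=N actual=N -> ctr[0]=0
Ev 5: PC=5 idx=1 pred=N actual=T -> ctr[1]=1
Ev 6: PC=5 idx=1 pred=N actual=N -> ctr[1]=0
Ev 7: PC=0 idx=0 pred=N actual=T -> ctr[0]=1

Answer: N N N N N N N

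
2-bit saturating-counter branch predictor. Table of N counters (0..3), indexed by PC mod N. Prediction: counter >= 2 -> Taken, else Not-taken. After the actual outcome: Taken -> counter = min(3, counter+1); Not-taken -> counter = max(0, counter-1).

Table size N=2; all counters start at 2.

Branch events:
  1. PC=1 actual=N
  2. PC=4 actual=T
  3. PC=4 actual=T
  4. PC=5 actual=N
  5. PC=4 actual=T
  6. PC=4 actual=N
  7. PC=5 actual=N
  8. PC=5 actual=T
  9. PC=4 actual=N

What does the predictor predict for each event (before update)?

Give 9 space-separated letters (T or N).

Answer: T T T N T T N N T

Derivation:
Ev 1: PC=1 idx=1 pred=T actual=N -> ctr[1]=1
Ev 2: PC=4 idx=0 pred=T actual=T -> ctr[0]=3
Ev 3: PC=4 idx=0 pred=T actual=T -> ctr[0]=3
Ev 4: PC=5 idx=1 pred=N actual=N -> ctr[1]=0
Ev 5: PC=4 idx=0 pred=T actual=T -> ctr[0]=3
Ev 6: PC=4 idx=0 pred=T actual=N -> ctr[0]=2
Ev 7: PC=5 idx=1 pred=N actual=N -> ctr[1]=0
Ev 8: PC=5 idx=1 pred=N actual=T -> ctr[1]=1
Ev 9: PC=4 idx=0 pred=T actual=N -> ctr[0]=1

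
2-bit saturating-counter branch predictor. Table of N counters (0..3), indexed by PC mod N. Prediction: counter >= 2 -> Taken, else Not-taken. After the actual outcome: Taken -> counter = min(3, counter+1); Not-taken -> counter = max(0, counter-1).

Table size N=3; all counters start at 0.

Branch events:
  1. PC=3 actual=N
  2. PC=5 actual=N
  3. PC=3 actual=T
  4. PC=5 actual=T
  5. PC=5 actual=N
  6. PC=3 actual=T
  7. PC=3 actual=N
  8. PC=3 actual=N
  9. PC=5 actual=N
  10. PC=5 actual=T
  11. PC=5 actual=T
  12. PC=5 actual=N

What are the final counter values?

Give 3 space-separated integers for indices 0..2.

Answer: 0 0 1

Derivation:
Ev 1: PC=3 idx=0 pred=N actual=N -> ctr[0]=0
Ev 2: PC=5 idx=2 pred=N actual=N -> ctr[2]=0
Ev 3: PC=3 idx=0 pred=N actual=T -> ctr[0]=1
Ev 4: PC=5 idx=2 pred=N actual=T -> ctr[2]=1
Ev 5: PC=5 idx=2 pred=N actual=N -> ctr[2]=0
Ev 6: PC=3 idx=0 pred=N actual=T -> ctr[0]=2
Ev 7: PC=3 idx=0 pred=T actual=N -> ctr[0]=1
Ev 8: PC=3 idx=0 pred=N actual=N -> ctr[0]=0
Ev 9: PC=5 idx=2 pred=N actual=N -> ctr[2]=0
Ev 10: PC=5 idx=2 pred=N actual=T -> ctr[2]=1
Ev 11: PC=5 idx=2 pred=N actual=T -> ctr[2]=2
Ev 12: PC=5 idx=2 pred=T actual=N -> ctr[2]=1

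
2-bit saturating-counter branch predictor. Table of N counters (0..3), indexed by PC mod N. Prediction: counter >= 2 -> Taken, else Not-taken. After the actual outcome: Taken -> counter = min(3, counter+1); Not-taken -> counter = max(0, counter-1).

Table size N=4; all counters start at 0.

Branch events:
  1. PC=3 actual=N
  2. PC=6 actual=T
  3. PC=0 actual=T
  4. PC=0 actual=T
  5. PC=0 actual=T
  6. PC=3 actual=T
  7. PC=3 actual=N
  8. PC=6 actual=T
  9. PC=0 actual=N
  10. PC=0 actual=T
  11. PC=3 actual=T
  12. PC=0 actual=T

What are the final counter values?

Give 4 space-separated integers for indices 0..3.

Answer: 3 0 2 1

Derivation:
Ev 1: PC=3 idx=3 pred=N actual=N -> ctr[3]=0
Ev 2: PC=6 idx=2 pred=N actual=T -> ctr[2]=1
Ev 3: PC=0 idx=0 pred=N actual=T -> ctr[0]=1
Ev 4: PC=0 idx=0 pred=N actual=T -> ctr[0]=2
Ev 5: PC=0 idx=0 pred=T actual=T -> ctr[0]=3
Ev 6: PC=3 idx=3 pred=N actual=T -> ctr[3]=1
Ev 7: PC=3 idx=3 pred=N actual=N -> ctr[3]=0
Ev 8: PC=6 idx=2 pred=N actual=T -> ctr[2]=2
Ev 9: PC=0 idx=0 pred=T actual=N -> ctr[0]=2
Ev 10: PC=0 idx=0 pred=T actual=T -> ctr[0]=3
Ev 11: PC=3 idx=3 pred=N actual=T -> ctr[3]=1
Ev 12: PC=0 idx=0 pred=T actual=T -> ctr[0]=3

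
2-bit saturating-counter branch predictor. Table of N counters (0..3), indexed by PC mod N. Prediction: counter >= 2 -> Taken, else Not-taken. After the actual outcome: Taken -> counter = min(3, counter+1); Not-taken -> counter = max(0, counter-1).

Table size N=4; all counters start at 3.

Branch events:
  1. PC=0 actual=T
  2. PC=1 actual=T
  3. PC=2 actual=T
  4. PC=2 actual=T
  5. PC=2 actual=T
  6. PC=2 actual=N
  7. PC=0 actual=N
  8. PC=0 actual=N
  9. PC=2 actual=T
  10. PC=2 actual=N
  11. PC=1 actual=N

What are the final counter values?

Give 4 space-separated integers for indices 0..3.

Answer: 1 2 2 3

Derivation:
Ev 1: PC=0 idx=0 pred=T actual=T -> ctr[0]=3
Ev 2: PC=1 idx=1 pred=T actual=T -> ctr[1]=3
Ev 3: PC=2 idx=2 pred=T actual=T -> ctr[2]=3
Ev 4: PC=2 idx=2 pred=T actual=T -> ctr[2]=3
Ev 5: PC=2 idx=2 pred=T actual=T -> ctr[2]=3
Ev 6: PC=2 idx=2 pred=T actual=N -> ctr[2]=2
Ev 7: PC=0 idx=0 pred=T actual=N -> ctr[0]=2
Ev 8: PC=0 idx=0 pred=T actual=N -> ctr[0]=1
Ev 9: PC=2 idx=2 pred=T actual=T -> ctr[2]=3
Ev 10: PC=2 idx=2 pred=T actual=N -> ctr[2]=2
Ev 11: PC=1 idx=1 pred=T actual=N -> ctr[1]=2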